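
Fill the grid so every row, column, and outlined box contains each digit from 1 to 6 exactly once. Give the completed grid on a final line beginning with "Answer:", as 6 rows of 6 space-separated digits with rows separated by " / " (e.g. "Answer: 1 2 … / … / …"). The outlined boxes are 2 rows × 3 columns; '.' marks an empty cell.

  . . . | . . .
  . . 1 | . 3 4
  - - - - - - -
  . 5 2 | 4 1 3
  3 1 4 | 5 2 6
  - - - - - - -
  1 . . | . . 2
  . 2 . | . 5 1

Step 1. [r1c5∈{6}] nothing but 6 survives at r1c5. So r1c5=6.
Step 2. [r2c1∈{2,5,6}] row 2 places 5 nowhere but r2c1. So r2c1=5.
Step 3. [r6c1∈{4,6}] r6c1 is the only open cell in row 6 admitting 4 ⇒ r6c1=4.
Step 4. [r1c3∈{3}] r1c3's peers cover all but 3 ⇒ r1c3=3.
Step 5. [r6c3∈{6}] r6c3 is down to just 6. So r6c3=6.
Step 6. [r5c2∈{3}] nothing but 3 survives at r5c2 ⇒ r5c2=3.
Step 7. [r1c4∈{1,2}] in row 1, 1 fits only at r1c4. So r1c4=1.
Step 8. [r5c3∈{5}] r5c3 is down to just 5. So r5c3=5.
Step 9. [r1c1∈{2}] r1c1 has the single candidate 2 ⇒ r1c1=2.
Step 10. [r5c4∈{6}] nothing but 6 survives at r5c4 ⇒ r5c4=6.
Step 11. [r1c6∈{5}] nothing but 5 survives at r1c6. So r1c6=5.
Step 12. [r1c2∈{4}] r1c2 is down to just 4, so r1c2=4.
Step 13. [r3c1∈{6}] r3c1 has the single candidate 6 ⇒ r3c1=6.
Step 14. [r2c2∈{6}] r2c2 is down to just 6. So r2c2=6.
Step 15. [r5c5∈{4}] r5c5 has the single candidate 4, so r5c5=4.
Step 16. [r6c4∈{3}] r6c4 is down to just 3, so r6c4=3.
Step 17. [r2c4∈{2}] r2c4 has the single candidate 2. So r2c4=2.

Answer: 2 4 3 1 6 5 / 5 6 1 2 3 4 / 6 5 2 4 1 3 / 3 1 4 5 2 6 / 1 3 5 6 4 2 / 4 2 6 3 5 1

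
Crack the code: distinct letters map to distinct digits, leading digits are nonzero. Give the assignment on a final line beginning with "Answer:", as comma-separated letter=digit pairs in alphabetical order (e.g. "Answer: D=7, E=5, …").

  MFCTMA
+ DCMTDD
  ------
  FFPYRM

Step 1. [col 1: A + D ≡ M (mod 10)] several values work for M in column 1 (A + D ≡ M (mod 10), carry-in 0); try M=1. So M=1.
Step 2. [col 1: A + D ≡ M (mod 10)] several values work for D in column 1 (A + D ≡ M (mod 10), carry-in 0); try D=4, so D=4.
Step 3. [col 1: A + D ≡ M (mod 10)] column 1 reads A+D+carry(0)=M with D=4, M=1; with digits 1,4 already taken and all letters distinct, the only value for A is 7, so A=7.
Step 4. [col 2: M + D ≡ R (mod 10)] in column 2 we have M+D≡R with carry-in 1; given M=1, D=4 and digits 1,4,7 already taken and all letters distinct, that pins R to 6 ⇒ R=6.
Step 5. [col 3: T + T ≡ Y (mod 10)] no forcing yet in column 3 (carry-in 0); T=9 is free and consistent — try it ⇒ T=9.
Step 6. [col 3: T + T ≡ Y (mod 10)] column 3: given T=9, carry-in 0, and digits 1,4,6,7,9 already taken and all letters distinct, T+T≡Y (mod 10) forces Y=8 ⇒ Y=8.
Step 7. [col 4: C + M ≡ P (mod 10)] no forcing yet in column 4 (carry-in 1); P=2 is free and consistent — try it ⇒ P=2.
Step 8. [col 4: C + M ≡ P (mod 10)] column 4 reads C+M+carry(1)=P with M=1, P=2; with digits 1,2,4,6,7,8,9 already taken and all letters distinct, the only value for C is 0. So C=0.
Step 9. [col 5: F + C ≡ F (mod 10)] F=5 is one option consistent with column 5 (F + C ≡ F (mod 10), carry-in 0) — take it, so F=5.

Answer: A=7, C=0, D=4, F=5, M=1, P=2, R=6, T=9, Y=8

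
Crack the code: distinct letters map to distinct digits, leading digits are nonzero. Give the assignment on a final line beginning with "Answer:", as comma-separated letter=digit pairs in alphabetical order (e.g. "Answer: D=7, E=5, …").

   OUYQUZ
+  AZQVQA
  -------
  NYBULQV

Step 1. [col 1: Z + A ≡ V (mod 10)] no forcing yet in column 1 (carry-in 0); Z=4 is free and consistent — try it, so Z=4.
Step 2. [col 1: Z + A ≡ V (mod 10)] V=0 is one option consistent with column 1 (Z + A ≡ V (mod 10), carry-in 0) — take it. So V=0.
Step 3. [col 1: Z + A ≡ V (mod 10)] from column 1 (Z=4, V=0, carry-in 0, digits 0,4 already taken and all letters distinct): A must equal 6, so A=6.
Step 4. [col 2: U + Q ≡ Q (mod 10)] column 2 reads U+Q+carry(1)=Q with nothing yet; with digits 0,4,6 already taken and all letters distinct, the only value for U is 9, so U=9.
Step 5. [col 2: U + Q ≡ Q (mod 10)] Q=7 is one option consistent with column 2 (U + Q ≡ Q (mod 10), carry-in 1) — take it. So Q=7.
Step 6. [col 3: Q + V ≡ L (mod 10)] in column 3 we have Q+V≡L with carry-in 1; given Q=7, V=0 and digits 0,4,6,7,9 already taken and all letters distinct, that pins L to 8 ⇒ L=8.
Step 7. [col 4: Y + Q ≡ U (mod 10)] column 4: given Q=7, U=9, carry-in 0, and digits 0,4,6,7,8,9 already taken and all letters distinct, Y+Q≡U (mod 10) forces Y=2 ⇒ Y=2.
Step 8. [col 5: U + Z ≡ B (mod 10)] in column 5 we have U+Z≡B with carry-in 0; given U=9, Z=4 and digits 0,2,4,6,7,8,9 already taken and all letters distinct, that pins B to 3 ⇒ B=3.
Step 9. [col 6: O + A ≡ Y (mod 10)] from column 6 (A=6, Y=2, carry-in 1, digits 0,2,3,4,6,7,8,9 already taken and all letters distinct): O must equal 5, so O=5.
Step 10. [col 7: carry → N] column 7: given nothing yet, carry-in 1, and digits 0,2,3,4,5,6,7,8,9 already taken and all letters distinct, ·+·≡N (mod 10) forces N=1 ⇒ N=1.

Answer: A=6, B=3, L=8, N=1, O=5, Q=7, U=9, V=0, Y=2, Z=4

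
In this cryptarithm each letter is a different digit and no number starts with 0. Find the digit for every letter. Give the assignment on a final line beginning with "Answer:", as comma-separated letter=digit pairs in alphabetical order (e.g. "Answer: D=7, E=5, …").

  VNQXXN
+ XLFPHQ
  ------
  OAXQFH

Step 1. [col 1: N + Q ≡ H (mod 10)] several values work for Q in column 1 (N + Q ≡ H (mod 10), carry-in 0); try Q=3, so Q=3.
Step 2. [col 1: N + Q ≡ H (mod 10)] H=7 is one option consistent with column 1 (N + Q ≡ H (mod 10), carry-in 0) — take it. So H=7.
Step 3. [col 1: N + Q ≡ H (mod 10)] from column 1 (Q=3, H=7, carry-in 0, digits 3,7 already taken and all letters distinct): N must equal 4. So N=4.
Step 4. [col 2: X + H ≡ F (mod 10)] column 2 (X + H ≡ F (mod 10), carry-in 0) doesn't pin X yet; pick X=2 and continue, so X=2.
Step 5. [col 2: X + H ≡ F (mod 10)] in column 2 we have X+H≡F with carry-in 0; given X=2, H=7 and digits 2,3,4,7 already taken and all letters distinct, that pins F to 9. So F=9.
Step 6. [col 3: X + P ≡ Q (mod 10)] column 3 reads X+P+carry(0)=Q with X=2, Q=3; with digits 2,3,4,7,9 already taken and all letters distinct, the only value for P is 1, so P=1.
Step 7. [col 5: N + L ≡ A (mod 10)] L=0 is one option consistent with column 5 (N + L ≡ A (mod 10), carry-in 1) — take it ⇒ L=0.
Step 8. [col 5: N + L ≡ A (mod 10)] in column 5 we have N+L≡A with carry-in 1; given N=4, L=0 and digits 0,1,2,3,4,7,9 already taken and all letters distinct, that pins A to 5, so A=5.
Step 9. [col 6: V + X ≡ O (mod 10)] column 6: given X=2, carry-in 0, and digits 0,1,2,3,4,5,7,9 already taken and all letters distinct, V+X≡O (mod 10) forces V=6, so V=6.
Step 10. [col 6: V + X ≡ O (mod 10)] column 6: given V=6, X=2, carry-in 0, and digits 0,1,2,3,4,5,6,7,9 already taken and all letters distinct, V+X≡O (mod 10) forces O=8, so O=8.

Answer: A=5, F=9, H=7, L=0, N=4, O=8, P=1, Q=3, V=6, X=2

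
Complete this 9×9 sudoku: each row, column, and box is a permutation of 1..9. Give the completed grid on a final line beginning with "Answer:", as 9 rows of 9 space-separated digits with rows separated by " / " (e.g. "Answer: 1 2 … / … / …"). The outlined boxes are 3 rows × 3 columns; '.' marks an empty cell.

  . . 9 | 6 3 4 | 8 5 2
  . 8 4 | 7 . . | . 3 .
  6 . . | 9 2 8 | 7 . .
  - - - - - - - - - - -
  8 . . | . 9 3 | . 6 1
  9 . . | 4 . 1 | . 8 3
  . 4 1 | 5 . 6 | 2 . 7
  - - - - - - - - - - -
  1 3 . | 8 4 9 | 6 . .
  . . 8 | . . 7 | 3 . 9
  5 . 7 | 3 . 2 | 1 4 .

Step 1. [r7c3∈{2}] r7c3's peers cover all but 2. So r7c3=2.
Step 2. [r4c3∈{5}] r4c3's peers cover all but 5. So r4c3=5.
Step 3. [r8c2∈{6}] r8c2's peers cover all but 6, so r8c2=6.
Step 4. [r4c2∈{2,7}] in row 4, 7 fits only at r4c2 ⇒ r4c2=7.
Step 5. [r8c5∈{1,5}] across row 8, 5 lands solely at r8c5, so r8c5=5.
Step 6. [r3c2∈{1,5}] row 3 places 5 nowhere but r3c2, so r3c2=5.
Step 7. [r6c1∈{3}] r6c1 is down to just 3. So r6c1=3.
Step 8. [r3c8∈{1}] r3c8 is down to just 1, so r3c8=1.
Step 9. [r3c9∈{4}] r3c9 has the single candidate 4, so r3c9=4.
Step 10. [r8c8∈{2}] r8c8's peers cover all but 2, so r8c8=2.
Step 11. [r7c9∈{5}] r7c9's peers cover all but 5 ⇒ r7c9=5.
Step 12. [r3c3∈{3}] r3c3 is down to just 3, so r3c3=3.
Step 13. [r8c4∈{1}] r8c4 is down to just 1, so r8c4=1.
Step 14. [r5c7∈{5}] r5c7 has the single candidate 5. So r5c7=5.
Step 15. [r2c7∈{9}] only 9 remains possible at r2c7 ⇒ r2c7=9.
Step 16. [r2c9∈{6}] nothing but 6 survives at r2c9. So r2c9=6.
Step 17. [r5c3∈{6}] r5c3 has the single candidate 6. So r5c3=6.
Step 18. [r8c1∈{4}] r8c1 is down to just 4. So r8c1=4.
Step 19. [r5c5∈{7}] r5c5 has the single candidate 7. So r5c5=7.
Step 20. [r5c2∈{2}] r5c2 has the single candidate 2, so r5c2=2.
Step 21. [r2c5∈{1}] r2c5 has the single candidate 1, so r2c5=1.
Step 22. [r2c1∈{2}] nothing but 2 survives at r2c1. So r2c1=2.
Step 23. [r9c9∈{8}] r9c9 is down to just 8. So r9c9=8.
Step 24. [r6c8∈{9}] only 9 remains possible at r6c8 ⇒ r6c8=9.
Step 25. [r6c5∈{8}] only 8 remains possible at r6c5. So r6c5=8.
Step 26. [r2c6∈{5}] nothing but 5 survives at r2c6, so r2c6=5.
Step 27. [r9c2∈{9}] only 9 remains possible at r9c2. So r9c2=9.
Step 28. [r9c5∈{6}] r9c5's peers cover all but 6 ⇒ r9c5=6.
Step 29. [r1c1∈{7}] nothing but 7 survives at r1c1, so r1c1=7.
Step 30. [r1c2∈{1}] only 1 remains possible at r1c2 ⇒ r1c2=1.
Step 31. [r7c8∈{7}] r7c8's peers cover all but 7, so r7c8=7.
Step 32. [r4c7∈{4}] r4c7 is down to just 4 ⇒ r4c7=4.
Step 33. [r4c4∈{2}] nothing but 2 survives at r4c4. So r4c4=2.

Answer: 7 1 9 6 3 4 8 5 2 / 2 8 4 7 1 5 9 3 6 / 6 5 3 9 2 8 7 1 4 / 8 7 5 2 9 3 4 6 1 / 9 2 6 4 7 1 5 8 3 / 3 4 1 5 8 6 2 9 7 / 1 3 2 8 4 9 6 7 5 / 4 6 8 1 5 7 3 2 9 / 5 9 7 3 6 2 1 4 8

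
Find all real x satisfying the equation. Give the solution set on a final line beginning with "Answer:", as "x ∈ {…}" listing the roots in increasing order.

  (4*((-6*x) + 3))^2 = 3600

Step 1. [(4*((-6*x) + 3))^2 = 3600] LHS squared, RHS 3600 ≥ 0: apply √ (±), so sqrt: 4*((-6*x) + 3) = 60 or -60.
Step 2. [4*((-6*x) + 3) = 60 or -60] leading coefficient 4: divide by 4, so div: (-6*x) + 3 = 15 or -15.
Step 3. [(-6*x) + 3 = 15 or -15] peel the +3: subtract 3 from each side ⇒ sub: -6*x = 12 or -18.
Step 4. [-6*x = 12 or -18] -6 out front; divide by -6. So div: x = -2 or 3.

Answer: x ∈ {-2, 3}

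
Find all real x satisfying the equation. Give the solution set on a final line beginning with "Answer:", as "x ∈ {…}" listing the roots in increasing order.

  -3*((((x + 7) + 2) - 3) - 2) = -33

Step 1. [-3*((((x + 7) + 2) - 3) - 2) = -33] divide by the outer -3, so div: (((x + 7) + 2) - 3) - 2 = 11.
Step 2. [(((x + 7) + 2) - 3) - 2 = 11] -2 is outermost — add 2 both sides. So sub: ((x + 7) + 2) - 3 = 13.
Step 3. [((x + 7) + 2) - 3 = 13] 3 comes off first (add 3), so sub: (x + 7) + 2 = 16.
Step 4. [(x + 7) + 2 = 16] subtract 2: x sits inside (… + 2). So sub: x + 7 = 14.
Step 5. [x + 7 = 14] +7 is outermost — subtract 7 both sides, so sub: x = 7.

Answer: x ∈ {7}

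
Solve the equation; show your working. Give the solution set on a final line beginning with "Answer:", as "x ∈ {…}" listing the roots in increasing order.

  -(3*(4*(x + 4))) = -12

Step 1. [-(3*(4*(x + 4))) = -12] flip signs both sides. So neg: 3*(4*(x + 4)) = 12.
Step 2. [3*(4*(x + 4)) = 12] leading coefficient 3: divide by 3, so div: 4*(x + 4) = 4.
Step 3. [4*(x + 4) = 4] LHS = 4·(…); ÷4 both sides ⇒ div: x + 4 = 1.
Step 4. [x + 4 = 1] subtract 4: x sits inside (… + 4). So sub: x = -3.

Answer: x ∈ {-3}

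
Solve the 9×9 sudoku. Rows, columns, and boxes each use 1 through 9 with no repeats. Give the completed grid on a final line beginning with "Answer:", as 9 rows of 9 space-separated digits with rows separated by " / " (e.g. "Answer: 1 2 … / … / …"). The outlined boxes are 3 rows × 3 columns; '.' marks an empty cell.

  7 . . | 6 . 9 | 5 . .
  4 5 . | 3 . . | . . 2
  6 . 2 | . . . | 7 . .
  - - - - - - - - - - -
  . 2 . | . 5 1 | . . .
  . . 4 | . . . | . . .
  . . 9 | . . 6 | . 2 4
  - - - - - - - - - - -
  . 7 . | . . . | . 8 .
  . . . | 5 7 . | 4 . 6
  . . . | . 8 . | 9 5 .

Step 1. [r2c5∈{1}] r2c5's peers cover all but 1. So r2c5=1.
Step 2. [r2c3∈{8}] r2c3's peers cover all but 8. So r2c3=8.
Step 3. [r6c5∈{3}] r6c5 is down to just 3. So r6c5=3.
Step 4. [r5c9∈{1,3,5,7,8,9}] across col 9, 5 lands solely at r5c9 ⇒ r5c9=5.
Step 5. [r7c7∈{1,2,3}] in col 7, 2 fits only at r7c7 ⇒ r7c7=2.
Step 6. [r4c4∈{4,7,8,9}] 4 has one home in row 4: r4c4. So r4c4=4.
Step 7. [r3c2∈{1,3,9}] r3c2 is the only open cell in box 1 admitting 9, so r3c2=9.
Step 8. [r4c9∈{3,7,8,9}] r4c9 is the only open cell in col 9 admitting 9 ⇒ r4c9=9.
Step 9. [r8c1∈{1,2,3,8,9}] r8c1 is the only open cell in row 8 admitting 9 ⇒ r8c1=9.
Step 10. [r9c1∈{1,2,3}] across col 1, 2 lands solely at r9c1, so r9c1=2.
Step 11. [r5c4∈{2,7,8,9}] r5c4 is the only open cell in col 4 admitting 2 ⇒ r5c4=2.
Step 12. [r9c4∈{1}] r9c4's peers cover all but 1, so r9c4=1.
Step 13. [r3c5∈{4}] only 4 remains possible at r3c5 ⇒ r3c5=4.
Step 14. [r8c2∈{1,3,8}] r8c2 is the only open cell in row 8 admitting 8, so r8c2=8.
Step 15. [r6c2∈{1}] r6c2 is down to just 1 ⇒ r6c2=1.
Step 16. [r1c3∈{1,3}] across box 1, 1 lands solely at r1c3, so r1c3=1.
Step 17. [r8c3∈{3}] only 3 remains possible at r8c3. So r8c3=3.
Step 18. [r6c7∈{8}] r6c7 is down to just 8, so r6c7=8.
Step 19. [r8c8∈{1}] r8c8's peers cover all but 1, so r8c8=1.
Step 20. [r3c8∈{3}] r3c8 is down to just 3, so r3c8=3.
Step 21. [r2c7∈{6}] nothing but 6 survives at r2c7. So r2c7=6.
Step 22. [r5c6∈{7,8}] in box 5, 8 fits only at r5c6. So r5c6=8.
Step 23. [r9c3∈{6}] r9c3's peers cover all but 6, so r9c3=6.
Step 24. [r5c1∈{3}] nothing but 3 survives at r5c1, so r5c1=3.
Step 25. [r7c6∈{3,4}] across row 7, 4 lands solely at r7c6. So r7c6=4.
Step 26. [r4c8∈{6,7}] r4c8 is the only open cell in row 4 admitting 6. So r4c8=6.
Step 27. [r1c9∈{8}] only 8 remains possible at r1c9, so r1c9=8.
Step 28. [r9c6∈{3}] only 3 remains possible at r9c6, so r9c6=3.
Step 29. [r5c5∈{9}] nothing but 9 survives at r5c5. So r5c5=9.
Step 30. [r6c1∈{5}] r6c1 has the single candidate 5 ⇒ r6c1=5.
Step 31. [r5c7∈{1}] r5c7 has the single candidate 1, so r5c7=1.
Step 32. [r3c6∈{5}] only 5 remains possible at r3c6, so r3c6=5.
Step 33. [r2c6∈{7}] only 7 remains possible at r2c6, so r2c6=7.
Step 34. [r4c3∈{7}] r4c3 has the single candidate 7. So r4c3=7.
Step 35. [r2c8∈{9}] only 9 remains possible at r2c8, so r2c8=9.
Step 36. [r1c5∈{2}] r1c5 has the single candidate 2. So r1c5=2.
Step 37. [r3c4∈{8}] only 8 remains possible at r3c4 ⇒ r3c4=8.
Step 38. [r6c4∈{7}] r6c4 has the single candidate 7, so r6c4=7.
Step 39. [r8c6∈{2}] nothing but 2 survives at r8c6. So r8c6=2.
Step 40. [r7c4∈{9}] only 9 remains possible at r7c4, so r7c4=9.
Step 41. [r9c9∈{7}] only 7 remains possible at r9c9, so r9c9=7.
Step 42. [r4c7∈{3}] r4c7 has the single candidate 3. So r4c7=3.
Step 43. [r5c2∈{6}] only 6 remains possible at r5c2 ⇒ r5c2=6.
Step 44. [r1c8∈{4}] r1c8 is down to just 4, so r1c8=4.
Step 45. [r3c9∈{1}] r3c9 has the single candidate 1, so r3c9=1.
Step 46. [r7c1∈{1}] r7c1's peers cover all but 1. So r7c1=1.
Step 47. [r4c1∈{8}] r4c1's peers cover all but 8, so r4c1=8.
Step 48. [r7c3∈{5}] r7c3's peers cover all but 5 ⇒ r7c3=5.
Step 49. [r1c2∈{3}] r1c2 is down to just 3 ⇒ r1c2=3.
Step 50. [r7c5∈{6}] r7c5's peers cover all but 6, so r7c5=6.
Step 51. [r7c9∈{3}] r7c9 is down to just 3 ⇒ r7c9=3.
Step 52. [r9c2∈{4}] only 4 remains possible at r9c2. So r9c2=4.
Step 53. [r5c8∈{7}] only 7 remains possible at r5c8 ⇒ r5c8=7.

Answer: 7 3 1 6 2 9 5 4 8 / 4 5 8 3 1 7 6 9 2 / 6 9 2 8 4 5 7 3 1 / 8 2 7 4 5 1 3 6 9 / 3 6 4 2 9 8 1 7 5 / 5 1 9 7 3 6 8 2 4 / 1 7 5 9 6 4 2 8 3 / 9 8 3 5 7 2 4 1 6 / 2 4 6 1 8 3 9 5 7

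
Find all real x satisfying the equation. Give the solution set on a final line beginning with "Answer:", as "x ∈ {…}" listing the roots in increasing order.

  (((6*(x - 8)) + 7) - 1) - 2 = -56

Step 1. [(((6*(x - 8)) + 7) - 1) - 2 = -56] peel the -2: add 2 from each side. So sub: ((6*(x - 8)) + 7) - 1 = -54.
Step 2. [((6*(x - 8)) + 7) - 1 = -54] peel the -1: add 1 from each side ⇒ sub: (6*(x - 8)) + 7 = -53.
Step 3. [(6*(x - 8)) + 7 = -53] 7 comes off first (subtract 7) ⇒ sub: 6*(x - 8) = -60.
Step 4. [6*(x - 8) = -60] LHS = 6·(…); ÷6 both sides ⇒ div: x - 8 = -10.
Step 5. [x - 8 = -10] -8 is outermost — add 8 both sides. So sub: x = -2.

Answer: x ∈ {-2}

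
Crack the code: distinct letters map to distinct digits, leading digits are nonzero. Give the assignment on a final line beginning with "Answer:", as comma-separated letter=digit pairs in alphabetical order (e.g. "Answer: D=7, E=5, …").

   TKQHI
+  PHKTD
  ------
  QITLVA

Step 1. [Q] Q is the leading digit of a 6-digit sum of two 5-digit numbers; the final carry is exactly 1. So Q=1.
Step 2. [col 1: I + D ≡ A (mod 10)] several values work for D in column 1 (I + D ≡ A (mod 10), carry-in 0); try D=3. So D=3.
Step 3. [col 1: I + D ≡ A (mod 10)] several values work for A in column 1 (I + D ≡ A (mod 10), carry-in 0); try A=0, so A=0.
Step 4. [col 1: I + D ≡ A (mod 10)] in column 1 we have I+D≡A with carry-in 0; given D=3, A=0 and digits 0,1,3 already taken and all letters distinct, that pins I to 7. So I=7.
Step 5. [col 2: H + T ≡ V (mod 10)] column 2 (H + T ≡ V (mod 10), carry-in 1) doesn't pin H yet; pick H=6 and continue ⇒ H=6.
Step 6. [col 2: H + T ≡ V (mod 10)] several values work for T in column 2 (H + T ≡ V (mod 10), carry-in 1); try T=8. So T=8.
Step 7. [col 2: H + T ≡ V (mod 10)] from column 2 (H=6, T=8, carry-in 1, digits 0,1,3,6,7,8 already taken and all letters distinct): V must equal 5, so V=5.
Step 8. [col 3: Q + K ≡ L (mod 10)] column 3: given Q=1, carry-in 1, and digits 0,1,3,5,6,7,8 already taken and all letters distinct, Q+K≡L (mod 10) forces L=4 ⇒ L=4.
Step 9. [col 3: Q + K ≡ L (mod 10)] from column 3 (Q=1, L=4, carry-in 1, digits 0,1,3,4,5,6,7,8 already taken and all letters distinct): K must equal 2, so K=2.
Step 10. [col 5: T + P ≡ I (mod 10)] in column 5 we have T+P≡I with carry-in 0; given T=8, I=7 and digits 0,1,2,3,4,5,6,7,8 already taken and all letters distinct, that pins P to 9, so P=9.

Answer: A=0, D=3, H=6, I=7, K=2, L=4, P=9, Q=1, T=8, V=5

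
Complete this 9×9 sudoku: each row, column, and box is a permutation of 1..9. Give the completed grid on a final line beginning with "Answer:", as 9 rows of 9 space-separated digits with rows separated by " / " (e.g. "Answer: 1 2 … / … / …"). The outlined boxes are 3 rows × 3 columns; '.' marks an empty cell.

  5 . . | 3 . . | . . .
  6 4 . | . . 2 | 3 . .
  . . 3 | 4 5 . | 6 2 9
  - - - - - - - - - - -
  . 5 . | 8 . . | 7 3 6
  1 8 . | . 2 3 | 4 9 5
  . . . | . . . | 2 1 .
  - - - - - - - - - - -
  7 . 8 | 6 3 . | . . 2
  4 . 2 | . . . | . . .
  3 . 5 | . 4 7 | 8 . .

Step 1. [r1c7∈{1}] nothing but 1 survives at r1c7. So r1c7=1.
Step 2. [r6c1∈{9}] only 9 remains possible at r6c1 ⇒ r6c1=9.
Step 3. [r2c3∈{1,7,9}] col 3 places 1 nowhere but r2c3. So r2c3=1.
Step 4. [r2c8∈{5,7,8}] 5 has one home in row 2: r2c8 ⇒ r2c8=5.
Step 5. [r1c8∈{4,7,8}] r1c8 is the only open cell in col 8 admitting 8. So r1c8=8.
Step 6. [r5c4∈{7}] r5c4 is down to just 7, so r5c4=7.
Step 7. [r2c4∈{9}] r2c4 is down to just 9, so r2c4=9.
Step 8. [r9c2∈{1,6,9}] row 9 places 9 nowhere but r9c2, so r9c2=9.
Step 9. [r6c5∈{6}] r6c5 is down to just 6, so r6c5=6.
Step 10. [r1c5∈{7}] r1c5's peers cover all but 7, so r1c5=7.
Step 11. [r3c6∈{1,8}] across row 3, 1 lands solely at r3c6 ⇒ r3c6=1.
Step 12. [r8c6∈{5,8,9}] across col 6, 8 lands solely at r8c6. So r8c6=8.
Step 13. [r9c9∈{1}] only 1 remains possible at r9c9, so r9c9=1.
Step 14. [r8c4∈{1,5}] 1 has one home in col 4: r8c4, so r8c4=1.
Step 15. [r7c6∈{5,9}] r7c6 is the only open cell in box 8 admitting 5, so r7c6=5.
Step 16. [r6c3∈{4,7}] r6c3 is the only open cell in col 3 admitting 7. So r6c3=7.
Step 17. [r8c8∈{6,7}] 7 has one home in col 8: r8c8 ⇒ r8c8=7.
Step 18. [r4c6∈{4,9}] col 6 places 9 nowhere but r4c6. So r4c6=9.
Step 19. [r7c7∈{9}] only 9 remains possible at r7c7, so r7c7=9.
Step 20. [r2c9∈{7}] r2c9 is down to just 7 ⇒ r2c9=7.
Step 21. [r8c2∈{6}] r8c2 is down to just 6. So r8c2=6.
Step 22. [r5c3∈{6}] r5c3 is down to just 6, so r5c3=6.
Step 23. [r6c6∈{4}] r6c6 is down to just 4. So r6c6=4.
Step 24. [r7c2∈{1}] r7c2 is down to just 1. So r7c2=1.
Step 25. [r6c2∈{3}] nothing but 3 survives at r6c2. So r6c2=3.
Step 26. [r6c4∈{5}] nothing but 5 survives at r6c4, so r6c4=5.
Step 27. [r3c1∈{8}] r3c1 is down to just 8, so r3c1=8.
Step 28. [r1c9∈{4}] r1c9's peers cover all but 4 ⇒ r1c9=4.
Step 29. [r1c3∈{9}] r1c3 has the single candidate 9. So r1c3=9.
Step 30. [r8c5∈{9}] r8c5 is down to just 9. So r8c5=9.
Step 31. [r2c5∈{8}] only 8 remains possible at r2c5 ⇒ r2c5=8.
Step 32. [r9c8∈{6}] nothing but 6 survives at r9c8, so r9c8=6.
Step 33. [r8c9∈{3}] r8c9 has the single candidate 3, so r8c9=3.
Step 34. [r8c7∈{5}] r8c7 has the single candidate 5 ⇒ r8c7=5.
Step 35. [r4c1∈{2}] nothing but 2 survives at r4c1, so r4c1=2.
Step 36. [r4c5∈{1}] nothing but 1 survives at r4c5. So r4c5=1.
Step 37. [r3c2∈{7}] r3c2 has the single candidate 7. So r3c2=7.
Step 38. [r7c8∈{4}] r7c8's peers cover all but 4, so r7c8=4.
Step 39. [r1c6∈{6}] r1c6 has the single candidate 6, so r1c6=6.
Step 40. [r9c4∈{2}] r9c4 is down to just 2. So r9c4=2.
Step 41. [r6c9∈{8}] r6c9 has the single candidate 8, so r6c9=8.
Step 42. [r4c3∈{4}] r4c3 has the single candidate 4, so r4c3=4.
Step 43. [r1c2∈{2}] only 2 remains possible at r1c2 ⇒ r1c2=2.

Answer: 5 2 9 3 7 6 1 8 4 / 6 4 1 9 8 2 3 5 7 / 8 7 3 4 5 1 6 2 9 / 2 5 4 8 1 9 7 3 6 / 1 8 6 7 2 3 4 9 5 / 9 3 7 5 6 4 2 1 8 / 7 1 8 6 3 5 9 4 2 / 4 6 2 1 9 8 5 7 3 / 3 9 5 2 4 7 8 6 1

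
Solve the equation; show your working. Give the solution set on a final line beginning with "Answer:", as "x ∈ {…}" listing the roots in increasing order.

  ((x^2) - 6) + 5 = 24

Step 1. [((x^2) - 6) + 5 = 24] +5 is outermost — subtract 5 both sides. So sub: (x^2) - 6 = 19.
Step 2. [(x^2) - 6 = 19] add 6: x sits inside (… - 6) ⇒ sub: x^2 = 25.
Step 3. [x^2 = 25] √ both sides: 25 ≥ 0 gives two branches, so sqrt: x = 5 or -5.

Answer: x ∈ {-5, 5}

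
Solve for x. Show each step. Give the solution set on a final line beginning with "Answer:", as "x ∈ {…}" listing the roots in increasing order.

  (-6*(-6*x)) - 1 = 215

Step 1. [(-6*(-6*x)) - 1 = 215] the outer -1 inverts by adding 1, so sub: -6*(-6*x) = 216.
Step 2. [-6*(-6*x) = 216] leading coefficient -6: divide by -6. So div: -6*x = -36.
Step 3. [-6*x = -36] divide by the outer -6. So div: x = 6.

Answer: x ∈ {6}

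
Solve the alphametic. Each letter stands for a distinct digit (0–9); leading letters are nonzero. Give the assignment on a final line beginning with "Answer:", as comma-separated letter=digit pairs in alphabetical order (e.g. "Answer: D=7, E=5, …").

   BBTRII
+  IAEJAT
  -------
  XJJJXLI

Step 1. [X] X is the leading digit of a 7-digit sum of two 6-digit numbers; the final carry is exactly 1 ⇒ X=1.
Step 2. [col 1: I + T ≡ I (mod 10)] column 1: given nothing yet, carry-in 0, and digits 1 already taken and all letters distinct, I+T≡I (mod 10) forces T=0. So T=0.
Step 3. [col 1: I + T ≡ I (mod 10)] column 1 (I + T ≡ I (mod 10), carry-in 0) doesn't pin I yet; pick I=8 and continue. So I=8.
Step 4. [col 2: I + A ≡ L (mod 10)] column 2 (I + A ≡ L (mod 10), carry-in 0) doesn't pin A yet; pick A=9 and continue ⇒ A=9.
Step 5. [col 2: I + A ≡ L (mod 10)] column 2: given I=8, A=9, carry-in 0, and digits 0,1,8,9 already taken and all letters distinct, I+A≡L (mod 10) forces L=7. So L=7.
Step 6. [col 3: R + J ≡ X (mod 10)] J=4 is one option consistent with column 3 (R + J ≡ X (mod 10), carry-in 1) — take it, so J=4.
Step 7. [col 3: R + J ≡ X (mod 10)] column 3 reads R+J+carry(1)=X with J=4, X=1; with digits 0,1,4,7,8,9 already taken and all letters distinct, the only value for R is 6 ⇒ R=6.
Step 8. [col 4: T + E ≡ J (mod 10)] in column 4 we have T+E≡J with carry-in 1; given T=0, J=4 and digits 0,1,4,6,7,8,9 already taken and all letters distinct, that pins E to 3, so E=3.
Step 9. [col 5: B + A ≡ J (mod 10)] column 5 reads B+A+carry(0)=J with A=9, J=4; with digits 0,1,3,4,6,7,8,9 already taken and all letters distinct, the only value for B is 5 ⇒ B=5.

Answer: A=9, B=5, E=3, I=8, J=4, L=7, R=6, T=0, X=1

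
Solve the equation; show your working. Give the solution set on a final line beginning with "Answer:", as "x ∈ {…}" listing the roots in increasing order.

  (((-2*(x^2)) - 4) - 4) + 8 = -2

Step 1. [(((-2*(x^2)) - 4) - 4) + 8 = -2] the outer +8 inverts by subtracting 8, so sub: ((-2*(x^2)) - 4) - 4 = -10.
Step 2. [((-2*(x^2)) - 4) - 4 = -10] the outer -4 inverts by adding 4 ⇒ sub: (-2*(x^2)) - 4 = -6.
Step 3. [(-2*(x^2)) - 4 = -6] the outer -4 inverts by adding 4, so sub: -2*(x^2) = -2.
Step 4. [-2*(x^2) = -2] -2 out front; divide by -2, so div: x^2 = 1.
Step 5. [x^2 = 1] √ both sides: 1 ≥ 0 gives two branches, so sqrt: x = 1 or -1.

Answer: x ∈ {-1, 1}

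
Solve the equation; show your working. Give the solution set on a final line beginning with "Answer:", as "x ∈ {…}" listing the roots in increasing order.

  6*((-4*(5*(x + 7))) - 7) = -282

Step 1. [6*((-4*(5*(x + 7))) - 7) = -282] leading coefficient 6: divide by 6. So div: (-4*(5*(x + 7))) - 7 = -47.
Step 2. [(-4*(5*(x + 7))) - 7 = -47] peel the -7: add 7 from each side. So sub: -4*(5*(x + 7)) = -40.
Step 3. [-4*(5*(x + 7)) = -40] -4·(inner) — divide through by -4. So div: 5*(x + 7) = 10.
Step 4. [5*(x + 7) = 10] divide by the outer 5, so div: x + 7 = 2.
Step 5. [x + 7 = 2] 7 comes off first (subtract 7), so sub: x = -5.

Answer: x ∈ {-5}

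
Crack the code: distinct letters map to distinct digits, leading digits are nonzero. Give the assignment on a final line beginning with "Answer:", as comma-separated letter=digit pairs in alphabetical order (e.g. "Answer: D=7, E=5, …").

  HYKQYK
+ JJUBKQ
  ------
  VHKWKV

Step 1. [col 1: K + Q ≡ V (mod 10)] column 1 (K + Q ≡ V (mod 10), carry-in 0) doesn't pin V yet; pick V=7 and continue, so V=7.
Step 2. [col 1: K + Q ≡ V (mod 10)] column 1 (K + Q ≡ V (mod 10), carry-in 0) doesn't pin Q yet; pick Q=5 and continue. So Q=5.
Step 3. [col 1: K + Q ≡ V (mod 10)] from column 1 (Q=5, V=7, carry-in 0, digits 5,7 already taken and all letters distinct): K must equal 2, so K=2.
Step 4. [col 2: Y + K ≡ K (mod 10)] column 2: given K=2, carry-in 0, and digits 2,5,7 already taken and all letters distinct, Y+K≡K (mod 10) forces Y=0. So Y=0.
Step 5. [col 3: Q + B ≡ W (mod 10)] several values work for B in column 3 (Q + B ≡ W (mod 10), carry-in 0); try B=6, so B=6.
Step 6. [col 3: Q + B ≡ W (mod 10)] column 3: given Q=5, B=6, carry-in 0, and digits 0,2,5,6,7 already taken and all letters distinct, Q+B≡W (mod 10) forces W=1 ⇒ W=1.
Step 7. [col 4: K + U ≡ K (mod 10)] column 4 reads K+U+carry(1)=K with K=2; with digits 0,1,2,5,6,7 already taken and all letters distinct, the only value for U is 9, so U=9.
Step 8. [col 5: Y + J ≡ H (mod 10)] from column 5 (Y=0, carry-in 1, digits 0,1,2,5,6,7,9 already taken and all letters distinct): J must equal 3, so J=3.
Step 9. [col 5: Y + J ≡ H (mod 10)] column 5: given Y=0, J=3, carry-in 1, and digits 0,1,2,3,5,6,7,9 already taken and all letters distinct, Y+J≡H (mod 10) forces H=4 ⇒ H=4.

Answer: B=6, H=4, J=3, K=2, Q=5, U=9, V=7, W=1, Y=0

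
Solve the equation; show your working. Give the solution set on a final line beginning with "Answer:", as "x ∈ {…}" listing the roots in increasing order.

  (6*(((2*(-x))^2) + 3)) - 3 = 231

Step 1. [(6*(((2*(-x))^2) + 3)) - 3 = 231] the outer -3 inverts by adding 3, so sub: 6*(((2*(-x))^2) + 3) = 234.
Step 2. [6*(((2*(-x))^2) + 3) = 234] LHS = 6·(…); ÷6 both sides, so div: ((2*(-x))^2) + 3 = 39.
Step 3. [((2*(-x))^2) + 3 = 39] the outer +3 inverts by subtracting 3, so sub: (2*(-x))^2 = 36.
Step 4. [(2*(-x))^2 = 36] LHS squared, RHS 36 ≥ 0: apply √ (±). So sqrt: 2*(-x) = 6 or -6.
Step 5. [2*(-x) = 6 or -6] 2 out front; divide by 2. So div: -x = 3 or -3.
Step 6. [-x = 3 or -3] flip signs both sides, so neg: x = -3 or 3.

Answer: x ∈ {-3, 3}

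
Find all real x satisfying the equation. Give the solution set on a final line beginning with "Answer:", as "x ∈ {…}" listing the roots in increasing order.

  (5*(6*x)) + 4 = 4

Step 1. [(5*(6*x)) + 4 = 4] 4 comes off first (subtract 4) ⇒ sub: 5*(6*x) = 0.
Step 2. [5*(6*x) = 0] divide by the outer 5. So div: 6*x = 0.
Step 3. [6*x = 0] divide by the outer 6 ⇒ div: x = 0.

Answer: x ∈ {0}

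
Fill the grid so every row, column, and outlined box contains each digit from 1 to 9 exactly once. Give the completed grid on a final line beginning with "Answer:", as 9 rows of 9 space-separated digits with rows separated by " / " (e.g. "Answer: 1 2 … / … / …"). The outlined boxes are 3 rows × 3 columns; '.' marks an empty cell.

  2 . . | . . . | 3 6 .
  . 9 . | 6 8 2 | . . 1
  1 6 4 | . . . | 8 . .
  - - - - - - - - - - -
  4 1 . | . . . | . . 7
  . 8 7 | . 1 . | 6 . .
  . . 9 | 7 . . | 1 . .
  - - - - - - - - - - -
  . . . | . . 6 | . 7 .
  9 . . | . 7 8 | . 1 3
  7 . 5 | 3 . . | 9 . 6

Step 1. [r9c8∈{2,4,8}] across row 9, 8 lands solely at r9c8 ⇒ r9c8=8.
Step 2. [r7c3∈{1,2,3,8}] col 3 places 1 nowhere but r7c3 ⇒ r7c3=1.
Step 3. [r1c4∈{1,4,5,9}] r1c4 is the only open cell in col 4 admitting 1. So r1c4=1.
Step 4. [r6c1∈{3,5,6}] r6c1 is the only open cell in col 1 admitting 6. So r6c1=6.
Step 5. [r4c5∈{2,3,5,6,9}] row 4 places 6 nowhere but r4c5, so r4c5=6.
Step 6. [r3c6∈{3,5,7,9}] 7 has one home in row 3: r3c6. So r3c6=7.
Step 7. [r3c5∈{3,5,9}] in row 3, 3 fits only at r3c5 ⇒ r3c5=3.
Step 8. [r6c9∈{2,4,5,8}] across row 6, 8 lands solely at r6c9 ⇒ r6c9=8.
Step 9. [r4c4∈{2,5,8,9}] in row 4, 8 fits only at r4c4 ⇒ r4c4=8.
Step 10. [r2c7∈{4,5,7}] r2c7 is the only open cell in row 2 admitting 7, so r2c7=7.
Step 11. [r2c8∈{4,5}] across row 2, 4 lands solely at r2c8 ⇒ r2c8=4.
Step 12. [r5c9∈{2,4,5,9}] r5c9 is the only open cell in box 6 admitting 4. So r5c9=4.
Step 13. [r2c1∈{3,5}] in row 2, 5 fits only at r2c1. So r2c1=5.
Step 14. [r6c2∈{2,3,5}] across col 2, 5 lands solely at r6c2, so r6c2=5.
Step 15. [r4c3∈{2,3}] box 4 places 2 nowhere but r4c3. So r4c3=2.
Step 16. [r4c7∈{5}] nothing but 5 survives at r4c7 ⇒ r4c7=5.
Step 17. [r8c4∈{2,4,5}] in row 8, 5 fits only at r8c4, so r8c4=5.
Step 18. [r7c4∈{2,4,9}] r7c4 is the only open cell in col 4 admitting 4. So r7c4=4.
Step 19. [r3c4∈{9}] r3c4 is down to just 9. So r3c4=9.
Step 20. [r7c7∈{2}] only 2 remains possible at r7c7. So r7c7=2.
Step 21. [r5c6∈{3,5,9}] 5 has one home in row 5: r5c6, so r5c6=5.
Step 22. [r3c8∈{2,5}] across col 8, 5 lands solely at r3c8. So r3c8=5.
Step 23. [r5c8∈{2,3,9}] 9 has one home in row 5: r5c8, so r5c8=9.
Step 24. [r8c2∈{2,4}] 2 has one home in row 8: r8c2 ⇒ r8c2=2.
Step 25. [r4c8∈{3}] nothing but 3 survives at r4c8. So r4c8=3.
Step 26. [r1c6∈{4}] r1c6 is down to just 4. So r1c6=4.
Step 27. [r9c5∈{2}] nothing but 2 survives at r9c5. So r9c5=2.
Step 28. [r7c2∈{3}] only 3 remains possible at r7c2. So r7c2=3.
Step 29. [r7c9∈{5}] r7c9's peers cover all but 5. So r7c9=5.
Step 30. [r9c2∈{4}] nothing but 4 survives at r9c2. So r9c2=4.
Step 31. [r6c5∈{4}] only 4 remains possible at r6c5, so r6c5=4.
Step 32. [r5c4∈{2}] nothing but 2 survives at r5c4. So r5c4=2.
Step 33. [r7c5∈{9}] r7c5 is down to just 9 ⇒ r7c5=9.
Step 34. [r8c7∈{4}] r8c7 has the single candidate 4. So r8c7=4.
Step 35. [r4c6∈{9}] r4c6 is down to just 9. So r4c6=9.
Step 36. [r1c9∈{9}] only 9 remains possible at r1c9 ⇒ r1c9=9.
Step 37. [r1c2∈{7}] r1c2's peers cover all but 7 ⇒ r1c2=7.
Step 38. [r3c9∈{2}] r3c9 has the single candidate 2. So r3c9=2.
Step 39. [r6c6∈{3}] r6c6's peers cover all but 3, so r6c6=3.
Step 40. [r2c3∈{3}] r2c3's peers cover all but 3 ⇒ r2c3=3.
Step 41. [r1c3∈{8}] r1c3's peers cover all but 8. So r1c3=8.
Step 42. [r5c1∈{3}] r5c1 has the single candidate 3. So r5c1=3.
Step 43. [r8c3∈{6}] nothing but 6 survives at r8c3, so r8c3=6.
Step 44. [r9c6∈{1}] r9c6's peers cover all but 1, so r9c6=1.
Step 45. [r1c5∈{5}] r1c5 has the single candidate 5 ⇒ r1c5=5.
Step 46. [r6c8∈{2}] r6c8 is down to just 2, so r6c8=2.
Step 47. [r7c1∈{8}] only 8 remains possible at r7c1, so r7c1=8.

Answer: 2 7 8 1 5 4 3 6 9 / 5 9 3 6 8 2 7 4 1 / 1 6 4 9 3 7 8 5 2 / 4 1 2 8 6 9 5 3 7 / 3 8 7 2 1 5 6 9 4 / 6 5 9 7 4 3 1 2 8 / 8 3 1 4 9 6 2 7 5 / 9 2 6 5 7 8 4 1 3 / 7 4 5 3 2 1 9 8 6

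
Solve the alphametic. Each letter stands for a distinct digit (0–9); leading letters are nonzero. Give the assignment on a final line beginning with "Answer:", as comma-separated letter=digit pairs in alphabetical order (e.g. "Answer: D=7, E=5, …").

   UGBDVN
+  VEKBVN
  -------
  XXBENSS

Step 1. [X] X is the leading digit of a 7-digit sum of two 6-digit numbers; the final carry is exactly 1. So X=1.
Step 2. [col 1: N + N ≡ S (mod 10)] column 1 (N + N ≡ S (mod 10), carry-in 0) doesn't pin N yet; pick N=4 and continue ⇒ N=4.
Step 3. [col 1: N + N ≡ S (mod 10)] from column 1 (N=4, carry-in 0, digits 1,4 already taken and all letters distinct): S must equal 8, so S=8.
Step 4. [col 2: V + V ≡ S (mod 10)] column 2: given S=8, carry-in 0, and digits 1,4,8 already taken and all letters distinct, V+V≡S (mod 10) forces V=9 ⇒ V=9.
Step 5. [col 3: D + B ≡ N (mod 10)] column 3 (D + B ≡ N (mod 10), carry-in 1) doesn't pin D yet; pick D=7 and continue, so D=7.
Step 6. [col 3: D + B ≡ N (mod 10)] column 3 reads D+B+carry(1)=N with D=7, N=4; with digits 1,4,7,8,9 already taken and all letters distinct, the only value for B is 6 ⇒ B=6.
Step 7. [col 4: B + K ≡ E (mod 10)] no forcing yet in column 4 (carry-in 1); E=0 is free and consistent — try it. So E=0.
Step 8. [col 4: B + K ≡ E (mod 10)] from column 4 (B=6, E=0, carry-in 1, digits 0,1,4,6,7,8,9 already taken and all letters distinct): K must equal 3 ⇒ K=3.
Step 9. [col 5: G + E ≡ B (mod 10)] column 5: given E=0, B=6, carry-in 1, and digits 0,1,3,4,6,7,8,9 already taken and all letters distinct, G+E≡B (mod 10) forces G=5 ⇒ G=5.
Step 10. [col 6: U + V ≡ X (mod 10)] from column 6 (V=9, X=1, carry-in 0, digits 0,1,3,4,5,6,7,8,9 already taken and all letters distinct): U must equal 2 ⇒ U=2.

Answer: B=6, D=7, E=0, G=5, K=3, N=4, S=8, U=2, V=9, X=1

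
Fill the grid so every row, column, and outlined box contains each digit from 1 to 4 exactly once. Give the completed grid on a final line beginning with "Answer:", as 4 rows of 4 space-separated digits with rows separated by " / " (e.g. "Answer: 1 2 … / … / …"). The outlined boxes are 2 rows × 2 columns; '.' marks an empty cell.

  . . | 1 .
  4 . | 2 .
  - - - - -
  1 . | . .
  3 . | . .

Step 1. [r4c3∈{4}] r4c3 has the single candidate 4 ⇒ r4c3=4.
Step 2. [r2c4∈{3}] only 3 remains possible at r2c4. So r2c4=3.
Step 3. [r4c2∈{2}] nothing but 2 survives at r4c2. So r4c2=2.
Step 4. [r4c4∈{1}] only 1 remains possible at r4c4. So r4c4=1.
Step 5. [r2c2∈{1}] r2c2's peers cover all but 1. So r2c2=1.
Step 6. [r3c3∈{3}] r3c3's peers cover all but 3. So r3c3=3.
Step 7. [r3c4∈{2}] r3c4 is down to just 2 ⇒ r3c4=2.
Step 8. [r1c4∈{4}] only 4 remains possible at r1c4 ⇒ r1c4=4.
Step 9. [r1c1∈{2}] nothing but 2 survives at r1c1 ⇒ r1c1=2.
Step 10. [r1c2∈{3}] r1c2's peers cover all but 3. So r1c2=3.
Step 11. [r3c2∈{4}] only 4 remains possible at r3c2 ⇒ r3c2=4.

Answer: 2 3 1 4 / 4 1 2 3 / 1 4 3 2 / 3 2 4 1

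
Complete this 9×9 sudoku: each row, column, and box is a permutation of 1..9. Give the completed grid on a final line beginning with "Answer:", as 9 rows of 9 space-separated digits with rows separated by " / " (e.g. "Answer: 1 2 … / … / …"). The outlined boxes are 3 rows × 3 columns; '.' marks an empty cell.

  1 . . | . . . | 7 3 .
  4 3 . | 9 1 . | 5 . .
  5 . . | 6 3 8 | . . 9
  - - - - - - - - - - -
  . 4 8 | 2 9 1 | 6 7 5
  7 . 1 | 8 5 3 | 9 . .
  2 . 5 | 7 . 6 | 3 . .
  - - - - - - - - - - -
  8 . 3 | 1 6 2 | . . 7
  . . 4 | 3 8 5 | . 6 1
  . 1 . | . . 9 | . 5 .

Step 1. [r7c7∈{4}] nothing but 4 survives at r7c7 ⇒ r7c7=4.
Step 2. [r3c8∈{1,2,4}] across row 3, 4 lands solely at r3c8 ⇒ r3c8=4.
Step 3. [r8c7∈{2}] r8c7 has the single candidate 2. So r8c7=2.
Step 4. [r9c3∈{2,6,7}] across row 9, 2 lands solely at r9c3, so r9c3=2.
Step 5. [r1c2∈{2,6,8,9}] col 2 places 8 nowhere but r1c2, so r1c2=8.
Step 6. [r6c5∈{4}] nothing but 4 survives at r6c5 ⇒ r6c5=4.
Step 7. [r6c9∈{8}] r6c9 has the single candidate 8 ⇒ r6c9=8.
Step 8. [r8c1∈{9}] r8c1 is down to just 9. So r8c1=9.
Step 9. [r5c8∈{2}] only 2 remains possible at r5c8. So r5c8=2.
Step 10. [r3c3∈{7}] r3c3 has the single candidate 7, so r3c3=7.
Step 11. [r2c9∈{2,6}] in row 2, 2 fits only at r2c9 ⇒ r2c9=2.
Step 12. [r1c9∈{6}] nothing but 6 survives at r1c9. So r1c9=6.
Step 13. [r9c4∈{4}] r9c4's peers cover all but 4, so r9c4=4.
Step 14. [r1c3∈{9}] r1c3 has the single candidate 9 ⇒ r1c3=9.
Step 15. [r6c8∈{1}] r6c8 has the single candidate 1, so r6c8=1.
Step 16. [r1c5∈{2}] r1c5 has the single candidate 2. So r1c5=2.
Step 17. [r9c5∈{7}] only 7 remains possible at r9c5, so r9c5=7.
Step 18. [r3c7∈{1}] r3c7's peers cover all but 1. So r3c7=1.
Step 19. [r2c3∈{6}] r2c3's peers cover all but 6, so r2c3=6.
Step 20. [r8c2∈{7}] r8c2 has the single candidate 7 ⇒ r8c2=7.
Step 21. [r5c2∈{6}] r5c2's peers cover all but 6. So r5c2=6.
Step 22. [r2c6∈{7}] r2c6 is down to just 7. So r2c6=7.
Step 23. [r4c1∈{3}] nothing but 3 survives at r4c1, so r4c1=3.
Step 24. [r9c1∈{6}] r9c1 is down to just 6, so r9c1=6.
Step 25. [r5c9∈{4}] r5c9's peers cover all but 4. So r5c9=4.
Step 26. [r7c2∈{5}] only 5 remains possible at r7c2. So r7c2=5.
Step 27. [r3c2∈{2}] r3c2's peers cover all but 2, so r3c2=2.
Step 28. [r1c6∈{4}] nothing but 4 survives at r1c6 ⇒ r1c6=4.
Step 29. [r9c9∈{3}] r9c9 has the single candidate 3, so r9c9=3.
Step 30. [r6c2∈{9}] r6c2 is down to just 9. So r6c2=9.
Step 31. [r9c7∈{8}] only 8 remains possible at r9c7, so r9c7=8.
Step 32. [r1c4∈{5}] nothing but 5 survives at r1c4. So r1c4=5.
Step 33. [r2c8∈{8}] nothing but 8 survives at r2c8, so r2c8=8.
Step 34. [r7c8∈{9}] r7c8 is down to just 9. So r7c8=9.

Answer: 1 8 9 5 2 4 7 3 6 / 4 3 6 9 1 7 5 8 2 / 5 2 7 6 3 8 1 4 9 / 3 4 8 2 9 1 6 7 5 / 7 6 1 8 5 3 9 2 4 / 2 9 5 7 4 6 3 1 8 / 8 5 3 1 6 2 4 9 7 / 9 7 4 3 8 5 2 6 1 / 6 1 2 4 7 9 8 5 3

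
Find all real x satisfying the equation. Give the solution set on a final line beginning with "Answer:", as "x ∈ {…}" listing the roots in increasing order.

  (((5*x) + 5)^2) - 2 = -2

Step 1. [(((5*x) + 5)^2) - 2 = -2] add 2: x sits inside (… - 2) ⇒ sub: ((5*x) + 5)^2 = 0.
Step 2. [((5*x) + 5)^2 = 0] 0 ≥ 0, LHS is (·)² — take ±√, so sqrt: (5*x) + 5 = 0.
Step 3. [(5*x) + 5 = 0] subtract 5: x sits inside (… + 5), so sub: 5*x = -5.
Step 4. [5*x = -5] 5 out front; divide by 5. So div: x = -1.

Answer: x ∈ {-1}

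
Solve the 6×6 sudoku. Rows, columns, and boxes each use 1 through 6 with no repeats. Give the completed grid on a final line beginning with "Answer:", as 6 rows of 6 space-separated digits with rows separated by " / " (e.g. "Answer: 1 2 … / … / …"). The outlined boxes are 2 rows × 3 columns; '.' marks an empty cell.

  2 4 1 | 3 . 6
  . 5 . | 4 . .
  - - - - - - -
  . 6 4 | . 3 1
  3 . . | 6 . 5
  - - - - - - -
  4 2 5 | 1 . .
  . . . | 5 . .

Step 1. [r6c2∈{1,3}] 3 has one home in col 2: r6c2, so r6c2=3.
Step 2. [r6c3∈{6}] only 6 remains possible at r6c3. So r6c3=6.
Step 3. [r2c6∈{2}] r2c6 has the single candidate 2, so r2c6=2.
Step 4. [r4c5∈{2,4}] 4 has one home in row 4: r4c5 ⇒ r4c5=4.
Step 5. [r5c6∈{3}] nothing but 3 survives at r5c6, so r5c6=3.
Step 6. [r4c2∈{1}] nothing but 1 survives at r4c2. So r4c2=1.
Step 7. [r3c4∈{2}] only 2 remains possible at r3c4, so r3c4=2.
Step 8. [r5c5∈{6}] nothing but 6 survives at r5c5, so r5c5=6.
Step 9. [r4c3∈{2}] nothing but 2 survives at r4c3, so r4c3=2.
Step 10. [r2c3∈{3}] nothing but 3 survives at r2c3, so r2c3=3.
Step 11. [r2c1∈{6}] nothing but 6 survives at r2c1 ⇒ r2c1=6.
Step 12. [r3c1∈{5}] r3c1 has the single candidate 5. So r3c1=5.
Step 13. [r2c5∈{1}] only 1 remains possible at r2c5, so r2c5=1.
Step 14. [r6c5∈{2}] only 2 remains possible at r6c5, so r6c5=2.
Step 15. [r6c6∈{4}] r6c6's peers cover all but 4. So r6c6=4.
Step 16. [r6c1∈{1}] nothing but 1 survives at r6c1, so r6c1=1.
Step 17. [r1c5∈{5}] r1c5 is down to just 5, so r1c5=5.

Answer: 2 4 1 3 5 6 / 6 5 3 4 1 2 / 5 6 4 2 3 1 / 3 1 2 6 4 5 / 4 2 5 1 6 3 / 1 3 6 5 2 4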